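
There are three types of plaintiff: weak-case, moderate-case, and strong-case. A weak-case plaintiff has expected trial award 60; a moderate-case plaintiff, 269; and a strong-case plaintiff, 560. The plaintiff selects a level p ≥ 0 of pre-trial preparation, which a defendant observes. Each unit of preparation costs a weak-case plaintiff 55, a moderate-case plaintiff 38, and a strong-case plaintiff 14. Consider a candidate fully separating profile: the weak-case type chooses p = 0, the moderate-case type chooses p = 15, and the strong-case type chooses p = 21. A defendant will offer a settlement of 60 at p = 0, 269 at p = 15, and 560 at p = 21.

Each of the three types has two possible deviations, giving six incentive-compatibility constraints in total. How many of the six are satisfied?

Moderate-case (own payoff 269 − 38×15 = -301): to p=0 gives 60 → profitable ✗; to p=21 gives 560 − 38×21 = -238 → profitable ✗.
Weak-case (own payoff 60): to p=15 gives 269 − 55×15 = -556 → no gain ✓; to p=21 gives 560 − 55×21 = -595 → no gain ✓.
Strong-case (own payoff 560 − 14×21 = 266): to p=0 gives 60 → no gain ✓; to p=15 gives 269 − 14×15 = 59 → no gain ✓.
4 of the 6 constraints hold; not an equilibrium.

4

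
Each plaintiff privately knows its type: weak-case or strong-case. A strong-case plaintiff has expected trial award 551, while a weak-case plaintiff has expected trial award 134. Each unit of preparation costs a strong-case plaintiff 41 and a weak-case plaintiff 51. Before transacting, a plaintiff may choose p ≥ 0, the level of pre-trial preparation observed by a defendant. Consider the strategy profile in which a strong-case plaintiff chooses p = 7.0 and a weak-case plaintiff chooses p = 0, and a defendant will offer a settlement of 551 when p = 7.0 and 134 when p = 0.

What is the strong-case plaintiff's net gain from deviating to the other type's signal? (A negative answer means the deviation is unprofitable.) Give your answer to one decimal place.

Playing p = 7.0 the strong-case plaintiff receives 551 − 41 × 7.0 = 264.
Deviating to p = 0 yields 134 instead.
Gain from deviating: 134 − 264 = -130.0.
The gain is negative, so the strong-case type's incentive-compatibility constraint is satisfied.

-130.0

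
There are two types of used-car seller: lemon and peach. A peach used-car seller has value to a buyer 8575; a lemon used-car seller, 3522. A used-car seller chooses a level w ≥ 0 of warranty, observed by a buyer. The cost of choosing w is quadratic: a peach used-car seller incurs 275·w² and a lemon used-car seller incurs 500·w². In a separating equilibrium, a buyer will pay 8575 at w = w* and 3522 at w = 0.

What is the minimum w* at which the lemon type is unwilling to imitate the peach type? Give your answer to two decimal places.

The lemon type at w = 0 receives 3522; imitating at w* yields 8575 − 500·w*².
Indifference: 3522 = 8575 − 500·w*², so w*² = (8575 − 3522) / 500 = 10.106.
w* = √10.106 ≈ 3.18.

3.18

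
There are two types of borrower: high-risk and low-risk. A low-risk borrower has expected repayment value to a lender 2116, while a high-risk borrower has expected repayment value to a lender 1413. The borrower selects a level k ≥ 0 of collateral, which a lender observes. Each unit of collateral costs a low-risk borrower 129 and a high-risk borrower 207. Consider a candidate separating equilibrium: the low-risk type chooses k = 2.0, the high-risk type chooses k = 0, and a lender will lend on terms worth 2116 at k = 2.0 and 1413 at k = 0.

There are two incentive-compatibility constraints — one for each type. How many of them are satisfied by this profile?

High-risk type: stay at 0 → 1413; mimic → 2116 − 207 × 2.0 = 1702. IC fails (1413 < 1702).
Low-risk type: signal → 2116 − 129 × 2.0 = 1858; deviate to 0 → 1413. IC holds (1858 ≥ 1413).
1 of 2 constraints hold, so this profile is not an equilibrium.

1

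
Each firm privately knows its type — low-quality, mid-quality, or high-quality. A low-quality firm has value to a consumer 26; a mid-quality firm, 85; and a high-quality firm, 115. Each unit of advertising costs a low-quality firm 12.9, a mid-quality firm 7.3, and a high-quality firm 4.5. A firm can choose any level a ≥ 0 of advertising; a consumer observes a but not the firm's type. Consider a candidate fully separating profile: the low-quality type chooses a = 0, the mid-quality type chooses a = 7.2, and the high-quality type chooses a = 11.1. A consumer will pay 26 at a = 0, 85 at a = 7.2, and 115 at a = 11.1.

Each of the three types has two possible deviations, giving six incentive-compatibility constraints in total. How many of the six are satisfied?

5

High-quality (own payoff 115 − 4.5×11.1 = 65.05): to a=0 gives 26 → no gain ✓; to a=7.2 gives 85 − 4.5×7.2 = 52.6 → no gain ✓.
Low-quality (own payoff 26): to a=7.2 gives 85 − 12.9×7.2 = -7.88 → no gain ✓; to a=11.1 gives 115 − 12.9×11.1 = -28.19 → no gain ✓.
Mid-quality (own payoff 85 − 7.3×7.2 = 32.44): to a=0 gives 26 → no gain ✓; to a=11.1 gives 115 − 7.3×11.1 = 33.97 → profitable ✗.
5 of the 6 constraints hold; not an equilibrium.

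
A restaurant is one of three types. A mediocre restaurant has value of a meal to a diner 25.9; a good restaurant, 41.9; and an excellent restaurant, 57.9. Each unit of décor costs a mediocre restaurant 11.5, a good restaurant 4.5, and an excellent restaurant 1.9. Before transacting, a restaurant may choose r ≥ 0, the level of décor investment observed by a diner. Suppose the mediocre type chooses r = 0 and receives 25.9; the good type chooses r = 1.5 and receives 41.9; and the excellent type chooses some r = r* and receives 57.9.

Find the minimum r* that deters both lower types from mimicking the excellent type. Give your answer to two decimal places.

Mediocre type (on-path payoff 25.9) won't mimic when 25.9 ≥ 57.9 − 11.5·r*, i.e. r* ≥ 2.78.
Good type (on-path payoff 41.9 − 4.5×1.5 = 35.15) won't mimic when 35.15 ≥ 57.9 − 4.5·r*, i.e. r* ≥ 5.06.
Both must hold, so r* = max(2.78, 5.06) = 5.06. The good type's constraint binds.

5.06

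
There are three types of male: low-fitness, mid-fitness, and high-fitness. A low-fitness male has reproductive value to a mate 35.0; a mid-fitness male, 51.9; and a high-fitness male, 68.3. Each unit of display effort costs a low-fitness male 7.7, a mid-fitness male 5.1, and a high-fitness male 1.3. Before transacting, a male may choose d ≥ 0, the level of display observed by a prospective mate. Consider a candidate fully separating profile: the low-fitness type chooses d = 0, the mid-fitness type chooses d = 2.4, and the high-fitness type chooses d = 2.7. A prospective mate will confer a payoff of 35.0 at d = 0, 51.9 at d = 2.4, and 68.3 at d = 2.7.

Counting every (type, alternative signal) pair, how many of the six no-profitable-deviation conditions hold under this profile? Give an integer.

Low-fitness (own payoff 35.0): to d=2.4 gives 51.9 − 7.7×2.4 = 33.42 → no gain ✓; to d=2.7 gives 68.3 − 7.7×2.7 = 47.51 → profitable ✗.
High-fitness (own payoff 68.3 − 1.3×2.7 = 64.79): to d=0 gives 35.0 → no gain ✓; to d=2.4 gives 51.9 − 1.3×2.4 = 48.78 → no gain ✓.
Mid-fitness (own payoff 51.9 − 5.1×2.4 = 39.66): to d=0 gives 35.0 → no gain ✓; to d=2.7 gives 68.3 − 5.1×2.7 = 54.53 → profitable ✗.
4 of the 6 constraints hold; not an equilibrium.

4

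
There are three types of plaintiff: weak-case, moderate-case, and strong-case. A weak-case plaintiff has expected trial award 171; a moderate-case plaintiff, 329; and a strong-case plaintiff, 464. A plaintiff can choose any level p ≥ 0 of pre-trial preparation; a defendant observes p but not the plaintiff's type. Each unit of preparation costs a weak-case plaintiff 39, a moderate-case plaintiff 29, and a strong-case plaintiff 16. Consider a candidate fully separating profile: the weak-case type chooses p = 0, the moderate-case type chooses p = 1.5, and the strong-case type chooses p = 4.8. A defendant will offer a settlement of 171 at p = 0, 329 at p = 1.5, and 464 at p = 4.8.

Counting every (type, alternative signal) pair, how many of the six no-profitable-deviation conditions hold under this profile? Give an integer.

Moderate-case (own payoff 329 − 29×1.5 = 285.5): to p=0 gives 171 → no gain ✓; to p=4.8 gives 464 − 29×4.8 = 324.8 → profitable ✗.
Weak-case (own payoff 171): to p=1.5 gives 329 − 39×1.5 = 270.5 → profitable ✗; to p=4.8 gives 464 − 39×4.8 = 276.8 → profitable ✗.
Strong-case (own payoff 464 − 16×4.8 = 387.2): to p=0 gives 171 → no gain ✓; to p=1.5 gives 329 − 16×1.5 = 305 → no gain ✓.
3 of the 6 constraints hold; not an equilibrium.

3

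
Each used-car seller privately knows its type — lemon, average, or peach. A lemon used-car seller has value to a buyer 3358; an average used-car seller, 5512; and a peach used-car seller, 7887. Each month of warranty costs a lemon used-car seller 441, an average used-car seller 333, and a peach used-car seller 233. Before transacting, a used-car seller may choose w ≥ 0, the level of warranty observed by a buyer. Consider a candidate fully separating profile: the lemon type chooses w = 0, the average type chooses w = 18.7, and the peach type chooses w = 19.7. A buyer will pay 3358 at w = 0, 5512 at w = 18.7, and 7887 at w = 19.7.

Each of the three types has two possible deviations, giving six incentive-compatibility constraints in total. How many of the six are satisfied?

3

Lemon (own payoff 3358): to w=18.7 gives 5512 − 441×18.7 = -2734.7 → no gain ✓; to w=19.7 gives 7887 − 441×19.7 = -800.7 → no gain ✓.
Average (own payoff 5512 − 333×18.7 = -715.1): to w=0 gives 3358 → profitable ✗; to w=19.7 gives 7887 − 333×19.7 = 1326.9 → profitable ✗.
Peach (own payoff 7887 − 233×19.7 = 3296.9): to w=0 gives 3358 → profitable ✗; to w=18.7 gives 5512 − 233×18.7 = 1154.9 → no gain ✓.
3 of the 6 constraints hold; not an equilibrium.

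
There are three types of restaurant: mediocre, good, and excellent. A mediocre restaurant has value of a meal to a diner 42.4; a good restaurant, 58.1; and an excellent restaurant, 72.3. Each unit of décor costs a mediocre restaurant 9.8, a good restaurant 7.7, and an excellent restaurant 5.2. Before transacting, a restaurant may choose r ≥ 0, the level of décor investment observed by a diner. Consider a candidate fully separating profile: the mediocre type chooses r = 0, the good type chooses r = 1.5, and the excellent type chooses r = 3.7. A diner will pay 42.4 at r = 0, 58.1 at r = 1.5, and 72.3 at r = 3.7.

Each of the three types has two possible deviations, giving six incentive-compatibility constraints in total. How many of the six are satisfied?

Excellent (own payoff 72.3 − 5.2×3.7 = 53.06): to r=0 gives 42.4 → no gain ✓; to r=1.5 gives 58.1 − 5.2×1.5 = 50.3 → no gain ✓.
Good (own payoff 58.1 − 7.7×1.5 = 46.55): to r=0 gives 42.4 → no gain ✓; to r=3.7 gives 72.3 − 7.7×3.7 = 43.81 → no gain ✓.
Mediocre (own payoff 42.4): to r=1.5 gives 58.1 − 9.8×1.5 = 43.4 → profitable ✗; to r=3.7 gives 72.3 − 9.8×3.7 = 36.04 → no gain ✓.
5 of the 6 constraints hold; not an equilibrium.

5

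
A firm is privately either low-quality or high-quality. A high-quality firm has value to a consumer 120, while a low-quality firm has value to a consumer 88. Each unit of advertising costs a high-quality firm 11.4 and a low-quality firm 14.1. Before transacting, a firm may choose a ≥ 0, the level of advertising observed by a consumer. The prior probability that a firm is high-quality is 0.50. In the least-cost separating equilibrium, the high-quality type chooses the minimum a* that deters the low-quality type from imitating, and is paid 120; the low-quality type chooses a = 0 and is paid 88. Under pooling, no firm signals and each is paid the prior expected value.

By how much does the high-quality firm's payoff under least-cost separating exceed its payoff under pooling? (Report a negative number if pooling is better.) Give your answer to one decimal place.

-9.9

Least-cost separating signal: a* solves 88 = 120 − 14.1·a*, so a* = (120 − 88)/14.1 ≈ 2.2695.
High-quality type's separating payoff: 120 − 11.4 × a* = 120 − 11.4 × (120 − 88)/14.1 = 120 − 364.8/14.1 ≈ 94.128.
Pooling payoff: 0.50 × 120 + 0.50 × 88 = 104.
Difference: 94.128 − 104 = -9.872, i.e. -9.9 to one decimal place.
The high-quality type would prefer the pooling outcome.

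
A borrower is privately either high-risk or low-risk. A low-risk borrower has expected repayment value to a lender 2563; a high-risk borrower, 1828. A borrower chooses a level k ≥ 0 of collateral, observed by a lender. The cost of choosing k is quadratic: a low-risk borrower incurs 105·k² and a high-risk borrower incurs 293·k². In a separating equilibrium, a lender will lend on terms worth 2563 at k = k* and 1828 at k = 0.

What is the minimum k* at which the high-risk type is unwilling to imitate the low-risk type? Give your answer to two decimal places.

1.58

The high-risk type at k = 0 receives 1828; imitating at k* yields 2563 − 293·k*².
Indifference: 1828 = 2563 − 293·k*², so k*² = (2563 − 1828) / 293 ≈ 2.5085.
k* = √2.5085 ≈ 1.58.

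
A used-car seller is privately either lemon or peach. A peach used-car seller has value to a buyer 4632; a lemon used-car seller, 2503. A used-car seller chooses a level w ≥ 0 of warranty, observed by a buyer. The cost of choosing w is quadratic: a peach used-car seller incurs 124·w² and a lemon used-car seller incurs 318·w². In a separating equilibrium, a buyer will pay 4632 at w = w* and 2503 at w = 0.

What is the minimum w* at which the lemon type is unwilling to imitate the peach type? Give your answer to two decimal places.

The lemon type at w = 0 receives 2503; imitating at w* yields 4632 − 318·w*².
Indifference: 2503 = 4632 − 318·w*², so w*² = (4632 − 2503) / 318 ≈ 6.6950.
w* = √6.6950 ≈ 2.59.

2.59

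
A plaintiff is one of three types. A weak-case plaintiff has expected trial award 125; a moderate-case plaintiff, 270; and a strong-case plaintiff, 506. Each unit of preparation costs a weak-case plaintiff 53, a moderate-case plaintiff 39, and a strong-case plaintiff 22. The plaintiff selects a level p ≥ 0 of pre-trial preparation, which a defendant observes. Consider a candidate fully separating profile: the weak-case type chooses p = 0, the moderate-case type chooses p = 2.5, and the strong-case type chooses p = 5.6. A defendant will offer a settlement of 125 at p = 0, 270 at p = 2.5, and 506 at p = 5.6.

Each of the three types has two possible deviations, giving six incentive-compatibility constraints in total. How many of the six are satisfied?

Weak-case (own payoff 125): to p=2.5 gives 270 − 53×2.5 = 137.5 → profitable ✗; to p=5.6 gives 506 − 53×5.6 = 209.2 → profitable ✗.
Moderate-case (own payoff 270 − 39×2.5 = 172.5): to p=0 gives 125 → no gain ✓; to p=5.6 gives 506 − 39×5.6 = 287.6 → profitable ✗.
Strong-case (own payoff 506 − 22×5.6 = 382.8): to p=0 gives 125 → no gain ✓; to p=2.5 gives 270 − 22×2.5 = 215 → no gain ✓.
3 of the 6 constraints hold; not an equilibrium.

3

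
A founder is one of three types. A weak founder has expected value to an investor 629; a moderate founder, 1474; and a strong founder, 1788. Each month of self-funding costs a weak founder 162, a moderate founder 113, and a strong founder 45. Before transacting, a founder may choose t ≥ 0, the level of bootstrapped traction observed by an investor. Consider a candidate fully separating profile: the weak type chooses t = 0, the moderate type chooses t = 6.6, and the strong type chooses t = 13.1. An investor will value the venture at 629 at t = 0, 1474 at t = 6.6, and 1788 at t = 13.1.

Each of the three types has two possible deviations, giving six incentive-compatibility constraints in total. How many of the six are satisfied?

6

Strong (own payoff 1788 − 45×13.1 = 1198.5): to t=0 gives 629 → no gain ✓; to t=6.6 gives 1474 − 45×6.6 = 1177 → no gain ✓.
Weak (own payoff 629): to t=6.6 gives 1474 − 162×6.6 = 404.8 → no gain ✓; to t=13.1 gives 1788 − 162×13.1 = -334.2 → no gain ✓.
Moderate (own payoff 1474 − 113×6.6 = 728.2): to t=0 gives 629 → no gain ✓; to t=13.1 gives 1788 − 113×13.1 = 307.7 → no gain ✓.
6 of the 6 constraints hold; this profile is a separating equilibrium.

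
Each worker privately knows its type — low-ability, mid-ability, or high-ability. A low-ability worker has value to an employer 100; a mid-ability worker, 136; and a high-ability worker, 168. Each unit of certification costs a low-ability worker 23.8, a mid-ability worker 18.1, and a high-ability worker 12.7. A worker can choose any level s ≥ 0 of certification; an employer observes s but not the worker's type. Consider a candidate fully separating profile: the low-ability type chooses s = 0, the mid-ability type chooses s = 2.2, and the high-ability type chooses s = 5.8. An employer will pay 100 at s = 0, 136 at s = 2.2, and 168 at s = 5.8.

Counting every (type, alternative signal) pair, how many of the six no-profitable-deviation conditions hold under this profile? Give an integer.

Low-ability (own payoff 100): to s=2.2 gives 136 − 23.8×2.2 = 83.64 → no gain ✓; to s=5.8 gives 168 − 23.8×5.8 = 29.96 → no gain ✓.
High-ability (own payoff 168 − 12.7×5.8 = 94.34): to s=0 gives 100 → profitable ✗; to s=2.2 gives 136 − 12.7×2.2 = 108.06 → profitable ✗.
Mid-ability (own payoff 136 − 18.1×2.2 = 96.18): to s=0 gives 100 → profitable ✗; to s=5.8 gives 168 − 18.1×5.8 = 63.02 → no gain ✓.
3 of the 6 constraints hold; not an equilibrium.

3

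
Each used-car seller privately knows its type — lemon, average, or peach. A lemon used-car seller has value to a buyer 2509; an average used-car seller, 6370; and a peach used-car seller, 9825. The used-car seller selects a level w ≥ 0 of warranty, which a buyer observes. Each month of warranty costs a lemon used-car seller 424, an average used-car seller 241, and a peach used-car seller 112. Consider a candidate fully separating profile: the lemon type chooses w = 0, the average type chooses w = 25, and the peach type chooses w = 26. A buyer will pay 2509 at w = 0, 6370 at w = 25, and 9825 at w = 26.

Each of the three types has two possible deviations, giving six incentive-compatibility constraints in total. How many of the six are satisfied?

Average (own payoff 6370 − 241×25 = 345): to w=0 gives 2509 → profitable ✗; to w=26 gives 9825 − 241×26 = 3559 → profitable ✗.
Peach (own payoff 9825 − 112×26 = 6913): to w=0 gives 2509 → no gain ✓; to w=25 gives 6370 − 112×25 = 3570 → no gain ✓.
Lemon (own payoff 2509): to w=25 gives 6370 − 424×25 = -4230 → no gain ✓; to w=26 gives 9825 − 424×26 = -1199 → no gain ✓.
4 of the 6 constraints hold; not an equilibrium.

4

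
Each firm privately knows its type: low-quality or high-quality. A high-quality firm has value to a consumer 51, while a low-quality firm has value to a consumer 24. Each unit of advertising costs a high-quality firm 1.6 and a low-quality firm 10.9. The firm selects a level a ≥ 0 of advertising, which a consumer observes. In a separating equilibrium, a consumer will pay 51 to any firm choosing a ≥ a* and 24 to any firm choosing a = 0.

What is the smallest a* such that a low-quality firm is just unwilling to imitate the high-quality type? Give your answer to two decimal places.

2.48

A low-quality firm choosing a = 0 receives 24.
Imitating at a* instead would pay 51 at cost 10.9·a*, netting 51 − 10.9·a*.
Indifference: 24 = 51 − 10.9·a*, so a* = (51 − 24) / 10.9 ≈ 2.48.
At a* the low-quality type's incentive constraint just binds; the high-quality type strictly prefers a* since its per-unit cost is lower.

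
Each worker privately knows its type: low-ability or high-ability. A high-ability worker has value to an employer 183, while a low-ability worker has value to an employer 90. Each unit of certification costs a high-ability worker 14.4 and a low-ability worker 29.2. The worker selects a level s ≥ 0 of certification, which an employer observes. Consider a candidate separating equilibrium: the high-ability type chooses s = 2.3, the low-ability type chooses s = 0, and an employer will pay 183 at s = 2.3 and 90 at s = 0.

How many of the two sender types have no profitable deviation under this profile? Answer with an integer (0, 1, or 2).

Low-ability type: stay at 0 → 90; mimic → 183 − 29.2 × 2.3 = 115.84. IC fails (90 < 115.84).
High-ability type: signal → 183 − 14.4 × 2.3 = 149.88; deviate to 0 → 90. IC holds (149.88 ≥ 90).
1 of 2 constraints hold, so this profile is not an equilibrium.

1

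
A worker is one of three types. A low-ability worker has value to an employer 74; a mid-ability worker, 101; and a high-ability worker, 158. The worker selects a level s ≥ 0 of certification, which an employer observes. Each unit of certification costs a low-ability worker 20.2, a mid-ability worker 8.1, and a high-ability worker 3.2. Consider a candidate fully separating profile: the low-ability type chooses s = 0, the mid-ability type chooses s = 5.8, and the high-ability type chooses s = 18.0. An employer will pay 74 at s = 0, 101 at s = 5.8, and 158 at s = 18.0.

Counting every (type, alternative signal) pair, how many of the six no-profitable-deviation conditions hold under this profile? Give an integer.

High-ability (own payoff 158 − 3.2×18.0 = 100.4): to s=0 gives 74 → no gain ✓; to s=5.8 gives 101 − 3.2×5.8 = 82.44 → no gain ✓.
Mid-ability (own payoff 101 − 8.1×5.8 = 54.02): to s=0 gives 74 → profitable ✗; to s=18.0 gives 158 − 8.1×18.0 = 12.2 → no gain ✓.
Low-ability (own payoff 74): to s=5.8 gives 101 − 20.2×5.8 = -16.16 → no gain ✓; to s=18.0 gives 158 − 20.2×18.0 = -205.6 → no gain ✓.
5 of the 6 constraints hold; not an equilibrium.

5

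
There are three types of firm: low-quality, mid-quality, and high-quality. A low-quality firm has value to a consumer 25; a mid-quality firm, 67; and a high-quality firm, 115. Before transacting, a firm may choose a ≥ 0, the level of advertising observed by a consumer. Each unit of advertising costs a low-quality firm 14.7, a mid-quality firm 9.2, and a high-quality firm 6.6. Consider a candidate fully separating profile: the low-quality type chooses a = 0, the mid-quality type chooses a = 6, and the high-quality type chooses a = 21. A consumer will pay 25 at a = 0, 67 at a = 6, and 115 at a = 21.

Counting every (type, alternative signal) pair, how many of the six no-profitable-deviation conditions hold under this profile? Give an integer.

Mid-quality (own payoff 67 − 9.2×6 = 11.8): to a=0 gives 25 → profitable ✗; to a=21 gives 115 − 9.2×21 = -78.2 → no gain ✓.
Low-quality (own payoff 25): to a=6 gives 67 − 14.7×6 = -21.2 → no gain ✓; to a=21 gives 115 − 14.7×21 = -193.7 → no gain ✓.
High-quality (own payoff 115 − 6.6×21 = -23.6): to a=0 gives 25 → profitable ✗; to a=6 gives 67 − 6.6×6 = 27.4 → profitable ✗.
3 of the 6 constraints hold; not an equilibrium.

3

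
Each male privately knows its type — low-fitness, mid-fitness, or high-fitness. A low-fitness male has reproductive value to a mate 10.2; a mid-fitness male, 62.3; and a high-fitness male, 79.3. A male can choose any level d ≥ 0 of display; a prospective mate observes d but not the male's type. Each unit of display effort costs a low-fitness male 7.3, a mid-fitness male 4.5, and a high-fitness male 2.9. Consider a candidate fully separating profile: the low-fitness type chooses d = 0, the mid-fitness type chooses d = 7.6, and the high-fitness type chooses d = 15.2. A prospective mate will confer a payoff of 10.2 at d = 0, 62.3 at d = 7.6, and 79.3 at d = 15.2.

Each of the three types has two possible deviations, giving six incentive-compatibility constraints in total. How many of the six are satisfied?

Mid-fitness (own payoff 62.3 − 4.5×7.6 = 28.1): to d=0 gives 10.2 → no gain ✓; to d=15.2 gives 79.3 − 4.5×15.2 = 10.9 → no gain ✓.
High-fitness (own payoff 79.3 − 2.9×15.2 = 35.22): to d=0 gives 10.2 → no gain ✓; to d=7.6 gives 62.3 − 2.9×7.6 = 40.26 → profitable ✗.
Low-fitness (own payoff 10.2): to d=7.6 gives 62.3 − 7.3×7.6 = 6.82 → no gain ✓; to d=15.2 gives 79.3 − 7.3×15.2 = -31.66 → no gain ✓.
5 of the 6 constraints hold; not an equilibrium.

5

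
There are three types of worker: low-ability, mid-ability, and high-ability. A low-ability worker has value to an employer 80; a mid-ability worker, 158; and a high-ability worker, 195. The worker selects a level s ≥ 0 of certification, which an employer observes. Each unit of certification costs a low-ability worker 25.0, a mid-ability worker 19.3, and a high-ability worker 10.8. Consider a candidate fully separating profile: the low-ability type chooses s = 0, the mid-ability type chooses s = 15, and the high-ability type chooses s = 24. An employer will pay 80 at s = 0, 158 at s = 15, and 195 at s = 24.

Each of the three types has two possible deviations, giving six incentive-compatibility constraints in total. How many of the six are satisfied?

High-ability (own payoff 195 − 10.8×24 = -64.2): to s=0 gives 80 → profitable ✗; to s=15 gives 158 − 10.8×15 = -4 → profitable ✗.
Low-ability (own payoff 80): to s=15 gives 158 − 25.0×15 = -217 → no gain ✓; to s=24 gives 195 − 25.0×24 = -405 → no gain ✓.
Mid-ability (own payoff 158 − 19.3×15 = -131.5): to s=0 gives 80 → profitable ✗; to s=24 gives 195 − 19.3×24 = -268.2 → no gain ✓.
3 of the 6 constraints hold; not an equilibrium.

3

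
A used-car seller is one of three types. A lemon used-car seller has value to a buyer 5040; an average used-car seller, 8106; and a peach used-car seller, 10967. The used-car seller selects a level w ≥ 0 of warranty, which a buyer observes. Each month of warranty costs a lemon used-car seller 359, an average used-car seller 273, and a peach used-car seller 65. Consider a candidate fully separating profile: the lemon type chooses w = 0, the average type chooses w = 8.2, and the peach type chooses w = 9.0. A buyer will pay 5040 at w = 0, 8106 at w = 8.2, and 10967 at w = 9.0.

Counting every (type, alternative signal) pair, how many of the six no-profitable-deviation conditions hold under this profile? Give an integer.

3

Average (own payoff 8106 − 273×8.2 = 5867.4): to w=0 gives 5040 → no gain ✓; to w=9.0 gives 10967 − 273×9.0 = 8510 → profitable ✗.
Lemon (own payoff 5040): to w=8.2 gives 8106 − 359×8.2 = 5162.2 → profitable ✗; to w=9.0 gives 10967 − 359×9.0 = 7736 → profitable ✗.
Peach (own payoff 10967 − 65×9.0 = 10382): to w=0 gives 5040 → no gain ✓; to w=8.2 gives 8106 − 65×8.2 = 7573 → no gain ✓.
3 of the 6 constraints hold; not an equilibrium.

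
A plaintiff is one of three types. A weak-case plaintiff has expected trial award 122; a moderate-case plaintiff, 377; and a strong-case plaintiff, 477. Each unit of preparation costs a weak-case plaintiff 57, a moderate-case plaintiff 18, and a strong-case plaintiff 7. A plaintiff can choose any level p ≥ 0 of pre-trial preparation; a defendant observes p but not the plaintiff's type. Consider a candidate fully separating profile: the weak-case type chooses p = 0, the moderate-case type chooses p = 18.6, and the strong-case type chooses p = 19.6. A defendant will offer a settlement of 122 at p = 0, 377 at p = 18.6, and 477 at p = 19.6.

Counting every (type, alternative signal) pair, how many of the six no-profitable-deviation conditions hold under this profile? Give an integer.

4

Weak-case (own payoff 122): to p=18.6 gives 377 − 57×18.6 = -683.2 → no gain ✓; to p=19.6 gives 477 − 57×19.6 = -640.2 → no gain ✓.
Moderate-case (own payoff 377 − 18×18.6 = 42.2): to p=0 gives 122 → profitable ✗; to p=19.6 gives 477 − 18×19.6 = 124.2 → profitable ✗.
Strong-case (own payoff 477 − 7×19.6 = 339.8): to p=0 gives 122 → no gain ✓; to p=18.6 gives 377 − 7×18.6 = 246.8 → no gain ✓.
4 of the 6 constraints hold; not an equilibrium.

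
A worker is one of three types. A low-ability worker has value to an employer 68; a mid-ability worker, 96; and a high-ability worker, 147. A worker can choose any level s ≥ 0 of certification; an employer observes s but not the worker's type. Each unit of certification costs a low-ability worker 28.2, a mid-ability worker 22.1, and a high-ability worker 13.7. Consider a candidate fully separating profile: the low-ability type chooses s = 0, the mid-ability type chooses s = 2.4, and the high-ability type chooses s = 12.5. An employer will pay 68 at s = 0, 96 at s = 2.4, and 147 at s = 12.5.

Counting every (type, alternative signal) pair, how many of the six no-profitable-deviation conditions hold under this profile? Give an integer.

3

Mid-ability (own payoff 96 − 22.1×2.4 = 42.96): to s=0 gives 68 → profitable ✗; to s=12.5 gives 147 − 22.1×12.5 = -129.25 → no gain ✓.
High-ability (own payoff 147 − 13.7×12.5 = -24.25): to s=0 gives 68 → profitable ✗; to s=2.4 gives 96 − 13.7×2.4 = 63.12 → profitable ✗.
Low-ability (own payoff 68): to s=2.4 gives 96 − 28.2×2.4 = 28.32 → no gain ✓; to s=12.5 gives 147 − 28.2×12.5 = -205.5 → no gain ✓.
3 of the 6 constraints hold; not an equilibrium.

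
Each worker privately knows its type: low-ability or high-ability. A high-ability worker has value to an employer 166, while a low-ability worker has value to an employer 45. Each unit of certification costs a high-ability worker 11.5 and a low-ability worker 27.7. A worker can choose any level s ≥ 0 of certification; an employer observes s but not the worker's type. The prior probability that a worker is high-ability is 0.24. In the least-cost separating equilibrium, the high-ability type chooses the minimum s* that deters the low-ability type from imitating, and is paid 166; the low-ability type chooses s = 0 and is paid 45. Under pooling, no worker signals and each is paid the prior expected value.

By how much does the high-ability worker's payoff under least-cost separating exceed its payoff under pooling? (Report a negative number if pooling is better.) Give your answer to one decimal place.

41.7

Least-cost separating signal: s* solves 45 = 166 − 27.7·s*, so s* = (166 − 45)/27.7 ≈ 4.3682.
High-ability type's separating payoff: 166 − 11.5 × s* = 166 − 11.5 × (166 − 45)/27.7 = 166 − 1391.5/27.7 ≈ 115.765.
Pooling payoff: 0.24 × 166 + 0.76 × 45 = 74.04.
Difference: 115.765 − 74.04 = 41.725, i.e. 41.7 to one decimal place.
The high-ability type prefers to separate.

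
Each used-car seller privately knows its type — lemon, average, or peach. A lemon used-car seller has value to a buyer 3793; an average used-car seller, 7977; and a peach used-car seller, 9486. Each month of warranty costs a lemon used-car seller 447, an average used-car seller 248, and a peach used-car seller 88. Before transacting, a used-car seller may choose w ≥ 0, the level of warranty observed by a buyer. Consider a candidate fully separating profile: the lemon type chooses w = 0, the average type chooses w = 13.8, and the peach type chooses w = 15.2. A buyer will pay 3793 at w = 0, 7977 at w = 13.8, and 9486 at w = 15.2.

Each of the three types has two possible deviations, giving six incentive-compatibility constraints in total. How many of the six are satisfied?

Peach (own payoff 9486 − 88×15.2 = 8148.4): to w=0 gives 3793 → no gain ✓; to w=13.8 gives 7977 − 88×13.8 = 6762.6 → no gain ✓.
Average (own payoff 7977 − 248×13.8 = 4554.6): to w=0 gives 3793 → no gain ✓; to w=15.2 gives 9486 − 248×15.2 = 5716.4 → profitable ✗.
Lemon (own payoff 3793): to w=13.8 gives 7977 − 447×13.8 = 1808.4 → no gain ✓; to w=15.2 gives 9486 − 447×15.2 = 2691.6 → no gain ✓.
5 of the 6 constraints hold; not an equilibrium.

5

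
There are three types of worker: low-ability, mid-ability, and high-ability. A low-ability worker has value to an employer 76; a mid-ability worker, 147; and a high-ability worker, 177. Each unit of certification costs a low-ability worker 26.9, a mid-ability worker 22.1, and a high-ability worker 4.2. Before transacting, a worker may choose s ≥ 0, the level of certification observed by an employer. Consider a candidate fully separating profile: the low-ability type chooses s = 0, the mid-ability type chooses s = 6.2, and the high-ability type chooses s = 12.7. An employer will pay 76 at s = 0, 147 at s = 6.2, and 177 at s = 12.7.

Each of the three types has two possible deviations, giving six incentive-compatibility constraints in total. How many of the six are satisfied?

Mid-ability (own payoff 147 − 22.1×6.2 = 9.98): to s=0 gives 76 → profitable ✗; to s=12.7 gives 177 − 22.1×12.7 = -103.67 → no gain ✓.
Low-ability (own payoff 76): to s=6.2 gives 147 − 26.9×6.2 = -19.78 → no gain ✓; to s=12.7 gives 177 − 26.9×12.7 = -164.63 → no gain ✓.
High-ability (own payoff 177 − 4.2×12.7 = 123.66): to s=0 gives 76 → no gain ✓; to s=6.2 gives 147 − 4.2×6.2 = 120.96 → no gain ✓.
5 of the 6 constraints hold; not an equilibrium.

5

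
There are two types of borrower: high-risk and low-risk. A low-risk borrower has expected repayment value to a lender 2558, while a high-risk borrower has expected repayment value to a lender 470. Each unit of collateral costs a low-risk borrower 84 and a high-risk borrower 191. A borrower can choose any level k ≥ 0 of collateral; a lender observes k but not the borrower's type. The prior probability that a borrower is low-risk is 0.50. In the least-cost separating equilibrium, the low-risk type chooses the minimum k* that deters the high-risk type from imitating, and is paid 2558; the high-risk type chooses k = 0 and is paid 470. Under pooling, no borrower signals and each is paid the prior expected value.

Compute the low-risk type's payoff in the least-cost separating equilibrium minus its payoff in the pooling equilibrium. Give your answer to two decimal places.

Least-cost separating signal: k* solves 470 = 2558 − 191·k*, so k* = (2558 − 470)/191 ≈ 10.9319.
Low-risk type's separating payoff: 2558 − 84 × k* = 2558 − 84 × (2558 − 470)/191 = 2558 − 175392/191 ≈ 1639.7173.
Pooling payoff: 0.50 × 2558 + 0.50 × 470 = 1514.
Difference: 1639.7173 − 1514 = 125.7173, i.e. 125.72 to two decimal places.
The low-risk type prefers to separate.

125.72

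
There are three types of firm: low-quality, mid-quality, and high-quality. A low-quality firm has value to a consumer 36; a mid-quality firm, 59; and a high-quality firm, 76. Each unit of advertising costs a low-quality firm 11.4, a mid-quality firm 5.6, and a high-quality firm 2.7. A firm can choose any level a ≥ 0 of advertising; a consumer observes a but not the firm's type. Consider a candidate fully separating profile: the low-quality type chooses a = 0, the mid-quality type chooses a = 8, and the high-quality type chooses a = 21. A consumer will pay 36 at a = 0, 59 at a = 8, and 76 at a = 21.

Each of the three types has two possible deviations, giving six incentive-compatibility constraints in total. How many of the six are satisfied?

Low-quality (own payoff 36): to a=8 gives 59 − 11.4×8 = -32.2 → no gain ✓; to a=21 gives 76 − 11.4×21 = -163.4 → no gain ✓.
High-quality (own payoff 76 − 2.7×21 = 19.3): to a=0 gives 36 → profitable ✗; to a=8 gives 59 − 2.7×8 = 37.4 → profitable ✗.
Mid-quality (own payoff 59 − 5.6×8 = 14.2): to a=0 gives 36 → profitable ✗; to a=21 gives 76 − 5.6×21 = -41.6 → no gain ✓.
3 of the 6 constraints hold; not an equilibrium.

3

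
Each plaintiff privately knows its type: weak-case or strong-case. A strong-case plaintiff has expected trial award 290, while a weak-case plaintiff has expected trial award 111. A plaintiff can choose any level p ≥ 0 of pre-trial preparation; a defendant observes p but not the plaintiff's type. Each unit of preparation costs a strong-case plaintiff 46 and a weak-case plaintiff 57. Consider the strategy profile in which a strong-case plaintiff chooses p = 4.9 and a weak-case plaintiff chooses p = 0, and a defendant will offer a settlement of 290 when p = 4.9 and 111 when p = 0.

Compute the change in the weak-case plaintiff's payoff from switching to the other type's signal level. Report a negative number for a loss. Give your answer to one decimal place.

-100.3

Playing p = 0 the weak-case plaintiff receives 111.
Deviating to p = 4.9 brings payment 290 at cost 57 × 4.9 = 279.3, netting 10.7.
Gain from deviating: 10.7 − 111 = -100.3.
The gain is negative, so the weak-case type's incentive-compatibility constraint is satisfied.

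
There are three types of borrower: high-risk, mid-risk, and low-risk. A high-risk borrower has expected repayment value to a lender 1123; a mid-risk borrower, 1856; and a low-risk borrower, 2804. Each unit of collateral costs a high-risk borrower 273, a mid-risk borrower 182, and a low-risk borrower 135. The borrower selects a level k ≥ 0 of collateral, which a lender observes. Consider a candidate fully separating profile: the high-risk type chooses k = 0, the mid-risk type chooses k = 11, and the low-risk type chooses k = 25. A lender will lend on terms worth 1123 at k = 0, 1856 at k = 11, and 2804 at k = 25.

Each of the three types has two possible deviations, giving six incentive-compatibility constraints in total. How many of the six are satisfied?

Low-risk (own payoff 2804 − 135×25 = -571): to k=0 gives 1123 → profitable ✗; to k=11 gives 1856 − 135×11 = 371 → profitable ✗.
Mid-risk (own payoff 1856 − 182×11 = -146): to k=0 gives 1123 → profitable ✗; to k=25 gives 2804 − 182×25 = -1746 → no gain ✓.
High-risk (own payoff 1123): to k=11 gives 1856 − 273×11 = -1147 → no gain ✓; to k=25 gives 2804 − 273×25 = -4021 → no gain ✓.
3 of the 6 constraints hold; not an equilibrium.

3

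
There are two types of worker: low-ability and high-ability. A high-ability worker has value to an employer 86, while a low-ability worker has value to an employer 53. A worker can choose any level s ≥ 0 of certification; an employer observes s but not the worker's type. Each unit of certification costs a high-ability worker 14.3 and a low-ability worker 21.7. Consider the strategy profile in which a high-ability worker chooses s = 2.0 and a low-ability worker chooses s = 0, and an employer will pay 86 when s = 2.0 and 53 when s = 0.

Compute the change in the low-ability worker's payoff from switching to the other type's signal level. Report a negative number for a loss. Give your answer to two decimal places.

Playing s = 0 the low-ability worker receives 53.
Deviating to s = 2.0 brings payment 86 at cost 21.7 × 2.0 = 43.4, netting 42.6.
Gain from deviating: 42.6 − 53 = -10.40.
The gain is negative, so the low-ability type's incentive-compatibility constraint is satisfied.

-10.40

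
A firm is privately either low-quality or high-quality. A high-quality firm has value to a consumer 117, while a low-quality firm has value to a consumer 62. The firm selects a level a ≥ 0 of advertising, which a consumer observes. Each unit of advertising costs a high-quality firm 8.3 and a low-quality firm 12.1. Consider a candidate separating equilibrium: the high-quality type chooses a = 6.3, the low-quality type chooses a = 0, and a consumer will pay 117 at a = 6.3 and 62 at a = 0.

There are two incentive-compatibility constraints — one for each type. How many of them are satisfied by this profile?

High-quality type: signal → 117 − 8.3 × 6.3 = 64.71; deviate to 0 → 62. IC holds (64.71 ≥ 62).
Low-quality type: stay at 0 → 62; mimic → 117 − 12.1 × 6.3 = 40.77. IC holds (62 ≥ 40.77).
2 of 2 constraints hold, so this is a separating equilibrium.

2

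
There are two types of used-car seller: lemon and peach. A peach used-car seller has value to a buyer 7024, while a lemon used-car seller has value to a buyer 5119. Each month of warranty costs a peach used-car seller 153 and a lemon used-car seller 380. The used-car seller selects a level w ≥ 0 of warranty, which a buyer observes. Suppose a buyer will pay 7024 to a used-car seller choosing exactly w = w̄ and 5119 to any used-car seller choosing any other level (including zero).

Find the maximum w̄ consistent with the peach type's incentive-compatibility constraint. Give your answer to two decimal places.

Choosing w̄ yields the peach type 7024 − 153·w̄; choosing zero yields 5119.
The peach type is indifferent at 7024 − 153·w̄ = 5119, i.e. w̄ = (7024 − 5119) / 153 ≈ 12.45.
For any w̄ above 12.45 the peach type would rather pool at zero, so separation collapses.

12.45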